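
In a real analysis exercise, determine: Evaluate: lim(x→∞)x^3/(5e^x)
Apply L'Hôpital 3 times (∞/∞ each time):
Eventually get 3!/(5e^x) → 0

Answer: 0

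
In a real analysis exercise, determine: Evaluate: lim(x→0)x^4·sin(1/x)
Squeeze theorem: -|x^4| ≤ x^4·sin(1/x) ≤ |x^4|
Since x^4 → 0 as x → 0, by squeeze theorem the limit is 0

Answer: 0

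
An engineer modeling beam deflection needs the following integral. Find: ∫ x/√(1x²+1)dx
Let u=x² + 1, du=2x dx
∫ (1/2)·u^(-1/2) du=√u + C

Answer: √(x² + 1) + C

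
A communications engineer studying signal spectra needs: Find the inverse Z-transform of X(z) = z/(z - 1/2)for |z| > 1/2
Standard pair: z/(z-a) <-> a^n*u[n] for causal signals
With a = 1/2: x[n] = (1/2)^n*u[n]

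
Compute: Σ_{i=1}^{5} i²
Using formula: Σ i^2=n(n+1)(2n+1)/6=5·6·11/6=55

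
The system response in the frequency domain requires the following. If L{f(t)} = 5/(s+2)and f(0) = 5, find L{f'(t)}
L{f'(t)} = s·F(s) - f(0) = 5s/(s+2)-5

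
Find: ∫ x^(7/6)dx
Power rule: ∫ x^(7/6) dx = x^(13/6)/(13/6)+C

Answer: (6/13)·x^(13/6)+C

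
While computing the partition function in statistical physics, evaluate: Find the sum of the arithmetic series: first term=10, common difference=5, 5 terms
Last term: a_n = 10+(5-1)·5 = 30
Sum = n(a_1+a_n)/2 = 5(10+30)/2 = 100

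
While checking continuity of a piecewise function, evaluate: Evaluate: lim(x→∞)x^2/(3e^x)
Apply L'Hôpital 2 times (∞/∞ each time):
Eventually get 2!/(3e^x) → 0

Answer: 0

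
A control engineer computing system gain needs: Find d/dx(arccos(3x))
d/dx[arccos(u)]=-u'/√(1-u²), u=3x, u'=3

Answer: -3/√(1 - 9x²)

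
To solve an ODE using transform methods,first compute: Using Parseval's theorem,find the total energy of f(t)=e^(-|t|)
Parseval's theorem: E=integral |f(t)|^2 dt=(1/2pi) integral |F(omega)|^2 domega
E=integral_{-inf}^{inf} e^(-2|t|) dt=2*integral_0^inf e^(-2t) dt=2/(2*1)=1/1

Answer: 1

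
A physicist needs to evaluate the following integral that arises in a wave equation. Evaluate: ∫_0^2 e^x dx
Antiderivative: e^x
Evaluate: (e^2-1)

Answer: e^2-1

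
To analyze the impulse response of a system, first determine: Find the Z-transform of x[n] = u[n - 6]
Using the time-shift property: Z{u[n-6]}=z^(-6)*z/(z-1)
=z^(-5)/(z-1)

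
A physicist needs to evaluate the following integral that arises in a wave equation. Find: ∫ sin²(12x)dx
Using identity sin²(u)=(1 - cos(2u))/2:
∫ (1 - cos(24x))/2 dx=x/2 - sin(24x)/48 + C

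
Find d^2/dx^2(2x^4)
Apply power rule 2 times:
d^1: 8x^3
d^2: 24x^2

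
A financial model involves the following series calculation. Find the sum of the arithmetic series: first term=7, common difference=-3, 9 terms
Last term: a_n=7 + (9 - 1)·-3=-17
Sum=n(a_1 + a_n)/2=9(7 + (-17))/2=-45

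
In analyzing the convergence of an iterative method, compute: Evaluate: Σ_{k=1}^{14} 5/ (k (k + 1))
Partial fractions: 5/(k(k + 1)) = 5/k - 5/(k + 1)
Telescoping sum: 5(1 - 1/15) = 5·14/15

Answer: 14/3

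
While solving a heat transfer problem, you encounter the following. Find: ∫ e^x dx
Since d/dx[e^x] = +e^x, we get 1e^x+C

Answer: e^x+C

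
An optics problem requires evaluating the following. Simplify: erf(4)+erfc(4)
By definition erfc(x)=1 - erf(x)
erf(4)+erfc(4)=erf(4)+1 - erf(4)=1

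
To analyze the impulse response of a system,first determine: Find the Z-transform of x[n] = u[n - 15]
Using the time-shift property: Z{u[n-15]}=z^(-15)*z/(z-1)
=z^(-14)/(z-1)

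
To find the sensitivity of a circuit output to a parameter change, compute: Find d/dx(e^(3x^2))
Chain rule: d/dx[e^u] = e^u · u' where u = 3x^2
u' = 6x

Answer: 6x·e^(3x^2)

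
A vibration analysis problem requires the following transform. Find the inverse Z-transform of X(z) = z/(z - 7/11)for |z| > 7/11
Standard pair: z/(z-a) <-> a^n * u[n] for causal signals
With a=7/11: x[n]=(7/11)^n * u[n]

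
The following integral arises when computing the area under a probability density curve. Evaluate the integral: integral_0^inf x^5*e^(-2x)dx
This is a Gamma integral. Substitute u=2x (du=2 dx):
integral_0^inf x^5 * e^(-2x) dx=(1/2^6) integral_0^inf u^5 * e^(-u) du
=Gamma(6)/2^6=5!/2^6=120/64

Answer: 15/8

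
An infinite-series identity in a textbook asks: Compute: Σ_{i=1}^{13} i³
Using formula: Σ i^3=[n(n+1)/2]²=[13·14/2]²=8281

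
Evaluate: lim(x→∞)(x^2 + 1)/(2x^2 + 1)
Divide numerator and denominator by x^2:
lim (1 + 1/x^2)/(2 + 1/x^2)=1/2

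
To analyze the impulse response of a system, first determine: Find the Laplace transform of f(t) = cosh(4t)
L{cosh(at)}=s/(s²-a²)
L{cosh(4t)}=s/(s²-16)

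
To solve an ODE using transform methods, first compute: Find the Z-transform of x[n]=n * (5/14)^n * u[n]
Using the property Z{n * a^n * u[n]} = az/(z-a)^2
With a = 5/14: X(z) = (5/14)z/(z - 5/14)^2, |z| > 5/14

Answer: (5/14)z/(z - 5/14)^2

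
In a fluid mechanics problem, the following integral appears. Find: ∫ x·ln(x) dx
By parts: u = ln(x), dv = x dx
du = 1/x dx, v = x^2/2
= x^2·ln(x)/2 - ∫ x/2 dx
= x^2·ln(x)/2 - x^2/4+C

Answer: x^2(ln(x)/2-1/4)+C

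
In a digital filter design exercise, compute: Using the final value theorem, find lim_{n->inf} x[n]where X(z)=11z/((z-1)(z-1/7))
Final value theorem: lim x[n]=lim_{z->1} (z-1)*X(z)
(z-1)*X(z)=11z/(z-1/7)
As z->1: 11/(1 - 1/7)=11/(6/7)=77/6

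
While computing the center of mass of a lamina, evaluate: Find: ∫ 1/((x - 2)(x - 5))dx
Partial fractions: 1/((x-2)(x-5))=A/(x-2) + B/(x-5)
A=-1/3, B=1/3
∫ [-1/3· 1/(x-2) + 1/3· 1/(x-5)] dx
=(1/3)[ln|x-5| - ln|x-2|] + C

Answer: (1/3)·ln|(x-5)/(x-2)| + C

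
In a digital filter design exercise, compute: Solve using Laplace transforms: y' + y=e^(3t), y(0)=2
Take L: sY - 2 + Y = 1/(s-3)
Y(s + 1) = 1/(s-3) + 2
Y = 1/((s-3)(s + 1)) + 2/(s + 1)
Partial fractions: 1/((s-3)(s + 1)) = (1/4)/(s-3) - (1/4)/(s + 1)
So Y = (1/4)/(s-3) + (7/4)/(s + 1)
Inverse Laplace transform (L^(-1){1/(s-3)} = e^(3t), L^(-1){1/(s + 1)} = e^(-t)):

Answer: y(t) = (1/4)·e^(3t) + (7/4)·e^(-t)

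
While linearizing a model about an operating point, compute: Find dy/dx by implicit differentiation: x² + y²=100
Differentiate both sides: 2x + 2y·(dy/dx) = 0
Solve: dy/dx = -2x/(2y) = -x/y

Answer: dy/dx = -x/y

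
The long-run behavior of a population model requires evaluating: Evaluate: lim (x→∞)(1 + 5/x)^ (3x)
Rewrite as [(1+5/x)^x]^3.
lim(1+5/x)^x=e^5, so limit=(e^5)^3=e^15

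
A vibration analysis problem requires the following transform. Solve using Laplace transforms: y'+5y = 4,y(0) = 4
Take L of both sides: sY(s) - 4 + 5Y(s) = 4/s
Y(s)(s + 5) = 4/s + 4
Y(s) = 4/(s(s + 5)) + 4/(s + 5)
Partial fractions: 4/(s(s + 5)) = (4/5)/s - (4/5)/(s + 5)
So Y(s) = (4/5)/s + (16/5)/(s + 5)
Inverse transform (L^(-1){1/s} = 1, L^(-1){1/(s + 5)} = e^(-5t)):

Answer: y(t) = 4/5 + (16/5)·e^(-5t)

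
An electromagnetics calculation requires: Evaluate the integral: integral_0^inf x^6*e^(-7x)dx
This is a Gamma integral. Substitute u=7x (du=7 dx):
integral_0^inf x^6*e^(-7x) dx=(1/7^7) integral_0^inf u^6*e^(-u) du
=Gamma(7)/7^7=6!/7^7=720/823543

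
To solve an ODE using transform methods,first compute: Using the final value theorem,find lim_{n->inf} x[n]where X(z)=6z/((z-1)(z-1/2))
Final value theorem: lim x[n] = lim_{z->1} (z-1) * X(z)
(z-1) * X(z) = 6z/(z-1/2)
As z->1: 6/(1 - 1/2) = 6/(1/2) = 12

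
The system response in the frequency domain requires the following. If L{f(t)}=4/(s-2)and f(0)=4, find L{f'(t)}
L{f'(t)}=s·F(s) - f(0)=4s/(s-2)-4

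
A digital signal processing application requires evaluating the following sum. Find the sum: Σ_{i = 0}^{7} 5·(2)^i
Geometric series: S=a(1 - r^n)/(1 - r)
a=5, r=2, n=8
S=5(1-256)/-1=1275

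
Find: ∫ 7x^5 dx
Using power rule: ∫ 7x^5 dx=7/6 x^6 + C=(7/6)x^6 + C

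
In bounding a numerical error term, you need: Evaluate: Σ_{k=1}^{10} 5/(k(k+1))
Partial fractions: 5/(k(k + 1)) = 5/k - 5/(k + 1)
Telescoping sum: 5(1 - 1/11) = 5·10/11

Answer: 50/11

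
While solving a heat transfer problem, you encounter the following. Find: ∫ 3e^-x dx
Since d/dx[e^-x] = - e^-x, we get -3e^-x + C

Answer: -3e^-x + C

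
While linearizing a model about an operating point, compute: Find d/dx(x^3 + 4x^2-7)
Power rule: d/dx(ax^n) = n·a·x^(n-1)
Term by term: 3·x^2 + 8·x

Answer: 3x^2 + 8x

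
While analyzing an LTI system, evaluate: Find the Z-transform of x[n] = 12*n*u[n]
Z{n * u[n]} = z/(z-1)^2
By linearity: Z{12 * n * u[n]} = 12z/(z-1)^2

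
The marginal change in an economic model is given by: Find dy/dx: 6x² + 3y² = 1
Differentiate: 12x+6y·(dy/dx) = 0
dy/dx = -12x/(6y) = -2·(x/y)

Answer: dy/dx = -2·(x/y)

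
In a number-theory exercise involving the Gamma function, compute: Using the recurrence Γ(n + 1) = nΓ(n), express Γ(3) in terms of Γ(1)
Γ(3) = 2Γ(2) = 2·1Γ(1) = ... = 2!·Γ(1) = 2·Γ(1)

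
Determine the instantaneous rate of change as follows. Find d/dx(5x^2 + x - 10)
Power rule: d/dx(ax^n)=n·a·x^(n-1)
Term by term: 10·x + 1

Answer: 10x + 1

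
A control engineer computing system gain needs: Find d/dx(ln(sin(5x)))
Chain rule: d/dx[ln(u)]=u'/u where u=sin(5x)
u'=5cos(5x)

Answer: (5cos(5x))/(sin(5x))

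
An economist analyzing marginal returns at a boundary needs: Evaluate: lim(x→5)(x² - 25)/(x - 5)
Factor: (x² - 25)=(x-5)(x + 5)
Cancel (x-5): lim(x→5) (x + 5)=10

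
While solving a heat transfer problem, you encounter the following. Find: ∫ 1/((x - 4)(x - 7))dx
Partial fractions: 1/((x-4)(x-7))=A/(x-4) + B/(x-7)
A=-1/3, B=1/3
∫ [-1/3· 1/(x-4) + 1/3· 1/(x-7)] dx
=(1/3)[ln|x-7| - ln|x-4|] + C

Answer: (1/3)·ln|(x-7)/(x-4)| + C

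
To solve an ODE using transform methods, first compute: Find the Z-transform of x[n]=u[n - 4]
Using the time-shift property: Z{u[n-4]}=z^(-4)*z/(z-1)
=z^(-3)/(z-1)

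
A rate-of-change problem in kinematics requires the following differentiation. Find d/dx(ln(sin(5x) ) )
Chain rule: d/dx[ln(u)]=u'/u where u=sin(5x)
u'=5cos(5x)

Answer: (5cos(5x))/(sin(5x))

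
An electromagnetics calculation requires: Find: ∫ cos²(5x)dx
Using identity cos²(u)=(1 + cos(2u))/2:
∫ (1 + cos(10x))/2 dx=x/2 + sin(10x)/20 + C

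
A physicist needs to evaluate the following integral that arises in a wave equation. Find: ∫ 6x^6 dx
Using power rule: ∫ 6x^6 dx = 6/7 x^7+C = (6/7)x^7+C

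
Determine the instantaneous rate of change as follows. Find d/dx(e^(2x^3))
Chain rule: d/dx[e^u] = e^u · u' where u = 2x^3
u' = 6x^2

Answer: 6x^2·e^(2x^3)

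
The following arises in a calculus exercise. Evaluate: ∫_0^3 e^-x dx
Antiderivative: -e^-x
Evaluate: -(e^-3-1)

Answer: (e^-3-1)/(-1)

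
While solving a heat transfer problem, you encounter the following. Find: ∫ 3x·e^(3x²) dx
Let u=3x², du=6x dx
∫ (1/2)e^u du=e^u/2+C

Answer: e^(3x²)/2+C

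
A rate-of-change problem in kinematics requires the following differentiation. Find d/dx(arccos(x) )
d/dx[arccos(u)]=-u'/√(1-u²), u=x, u'=1

Answer: -1/√(1-x²)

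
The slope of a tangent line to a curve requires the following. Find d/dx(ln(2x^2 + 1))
Chain rule: d/dx[ln(u)] = u'/u where u = 2x^2 + 1
u' = 4x

Answer: (4x)/(2x^2 + 1)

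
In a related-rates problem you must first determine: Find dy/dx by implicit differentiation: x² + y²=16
Differentiate both sides: 2x + 2y·(dy/dx) = 0
Solve: dy/dx = -2x/(2y) = -x/y

Answer: dy/dx = -x/y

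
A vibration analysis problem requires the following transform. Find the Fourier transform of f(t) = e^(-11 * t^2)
The Fourier transform of a Gaussian e^(-a*t^2) is sqrt(pi/a)*e^(-omega^2/(4a)).
With a = 11: F(omega) = sqrt(pi/11)*e^(-omega^2/44)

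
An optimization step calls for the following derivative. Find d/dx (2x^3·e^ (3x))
Product rule: (fg)' = f'g+fg'
f = 2x^3, f' = 6x^2
g = e^(3x), g' = 3·e^(3x)

Answer: 6x^2·e^(3x)+6x^3·e^(3x)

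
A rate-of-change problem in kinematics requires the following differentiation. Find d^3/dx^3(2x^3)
Apply power rule 3 times:
d^1: 6x^2
d^2: 12x
d^3: 12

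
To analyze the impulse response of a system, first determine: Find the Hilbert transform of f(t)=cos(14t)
The Hilbert transform shifts each frequency component by -pi/2.
H{cos(wt)} = sin(wt)
With w = 14: H{cos(14t)} = sin(14t)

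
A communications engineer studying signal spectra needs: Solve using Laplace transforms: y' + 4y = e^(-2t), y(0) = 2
Take L: sY - 2 + 4Y=1/(s + 2)
Y(s + 4)=1/(s + 2) + 2
Y=1/((s + 2)(s + 4)) + 2/(s + 4)
Partial fractions: 1/((s + 2)(s + 4))=(1/2)/(s + 2) - (1/2)/(s + 4)
So Y=(1/2)/(s + 2) + (3/2)/(s + 4)
Inverse Laplace transform (L^(-1){1/(s + 2)}=e^(-2t), L^(-1){1/(s + 4)}=e^(-4t)):

Answer: y(t)=(1/2)·e^(-2t) + (3/2)·e^(-4t)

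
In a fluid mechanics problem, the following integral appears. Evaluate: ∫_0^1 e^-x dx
Antiderivative: -e^-x
Evaluate: -(e^-1 - 1)

Answer: (e^-1 - 1)/(-1)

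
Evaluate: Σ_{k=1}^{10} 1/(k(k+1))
Partial fractions: 1/(k(k + 1)) = 1/k - 1/(k + 1)
Telescoping sum: 1(1 - 1/11) = 1·10/11

Answer: 10/11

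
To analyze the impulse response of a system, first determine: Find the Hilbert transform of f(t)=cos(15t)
The Hilbert transform shifts each frequency component by -pi/2.
H{cos(wt)} = sin(wt)
With w = 15: H{cos(15t)} = sin(15t)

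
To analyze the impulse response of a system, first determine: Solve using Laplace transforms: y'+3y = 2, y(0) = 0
Take L of both sides: sY(s) - 0 + 3Y(s)=2/s
Y(s)(s + 3)=2/s + 0
Y(s)=2/(s(s + 3)) + 0/(s + 3)
Partial fractions: 2/(s(s + 3))=(2/3)/s - (2/3)/(s + 3)
So Y(s)=(2/3)/s - (2/3)/(s + 3)
Inverse transform (L^(-1){1/s}=1, L^(-1){1/(s + 3)}=e^(-3t)):

Answer: y(t)=2/3 - (2/3)·e^(-3t)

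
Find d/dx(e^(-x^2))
Chain rule: d/dx[e^u] = e^u · u' where u = -x^2
u' = -2x

Answer: -2x·e^(-x^2)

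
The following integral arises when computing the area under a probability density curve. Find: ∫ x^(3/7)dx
Power rule: ∫ x^(3/7) dx = x^(10/7)/(10/7) + C

Answer: (7/10)·x^(10/7) + C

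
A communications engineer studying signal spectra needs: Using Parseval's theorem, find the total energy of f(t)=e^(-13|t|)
Parseval's theorem: E=integral |f(t)|^2 dt=(1/2pi) integral |F(omega)|^2 domega
E=integral_{-inf}^{inf} e^(-26|t|) dt=2 * integral_0^inf e^(-26t) dt=2/(2 * 13)=1/13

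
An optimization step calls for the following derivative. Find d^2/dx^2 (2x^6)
Apply power rule 2 times:
d^1: 12x^5
d^2: 60x^4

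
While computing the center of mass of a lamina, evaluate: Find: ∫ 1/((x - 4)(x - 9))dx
Partial fractions: 1/((x-4)(x-9)) = A/(x-4)+B/(x-9)
A = -1/5, B = 1/5
∫ [-1/5· 1/(x-4)+1/5· 1/(x-9)] dx
= (1/5)[ln|x-9| - ln|x-4|]+C

Answer: (1/5)·ln|(x-9)/(x-4)|+C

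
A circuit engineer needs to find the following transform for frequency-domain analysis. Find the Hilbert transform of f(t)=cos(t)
The Hilbert transform shifts each frequency component by -pi/2.
H{cos(wt)} = sin(wt)
With w = 1: H{cos(t)} = sin(t)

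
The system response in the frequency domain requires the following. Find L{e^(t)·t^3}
First shifting: L{e^(at)f(t)} = F(s-a)
L{t^3} = 6/s^4
Shift s → s-1: 6/(s-1)^4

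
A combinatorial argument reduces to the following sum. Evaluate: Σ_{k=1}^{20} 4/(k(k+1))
Partial fractions: 4/(k(k+1))=4/k - 4/(k+1)
Telescoping sum: 4(1-1/21)=4·20/21

Answer: 80/21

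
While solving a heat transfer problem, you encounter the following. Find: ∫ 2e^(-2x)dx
Since d/dx[e^(-2x)]=-2e^(-2x), we get -1 e^(-2x) + C

Answer: -e^(-2x) + C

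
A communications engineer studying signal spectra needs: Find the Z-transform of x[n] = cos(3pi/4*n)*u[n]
Z{cos(w0 * n) * u[n]} = z(z - cos(w0))/(z^2 - 2z * cos(w0) + 1)
With w0 = 3pi/4: X(z) = z(z - cos(3pi/4))/(z^2 - 2z * cos(3pi/4) + 1)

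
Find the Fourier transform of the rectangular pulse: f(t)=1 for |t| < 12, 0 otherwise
F(omega) = integral from -12 to 12 of e^(-j * omega * t) dt
= 2 * sin(12 * omega)/omega = 24 * sinc(12 * omega/pi)

Answer: 2 * sin(12 * omega)/omega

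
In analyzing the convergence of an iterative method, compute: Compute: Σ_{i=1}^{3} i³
Using formula: Σ i^3=[n(n+1)/2]²=[3·4/2]²=36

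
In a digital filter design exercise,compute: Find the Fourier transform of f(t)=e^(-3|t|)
Using the standard pair: F{e^(-a|t|)}=2a/(a^2+omega^2)
With a=3: F(omega)=6/(9+omega^2)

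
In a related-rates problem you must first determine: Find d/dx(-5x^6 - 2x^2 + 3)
Power rule: d/dx(ax^n)=n·a·x^(n-1)
Term by term: -30·x^5 - 4·x

Answer: -30x^5 - 4x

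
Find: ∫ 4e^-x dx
Since d/dx[e^-x]=- e^-x, we get -4e^-x+C

Answer: -4e^-x+C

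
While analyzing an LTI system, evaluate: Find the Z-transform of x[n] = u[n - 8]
Using the time-shift property: Z{u[n-8]} = z^(-8) * z/(z-1)
= z^(-7)/(z-1)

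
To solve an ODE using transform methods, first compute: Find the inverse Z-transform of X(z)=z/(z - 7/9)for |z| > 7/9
Standard pair: z/(z-a) <-> a^n*u[n] for causal signals
With a = 7/9: x[n] = (7/9)^n*u[n]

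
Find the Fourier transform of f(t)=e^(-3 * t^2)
The Fourier transform of a Gaussian e^(-a * t^2) is sqrt(pi/a) * e^(-omega^2/(4a)).
With a=3: F(omega)=sqrt(pi/3) * e^(-omega^2/12)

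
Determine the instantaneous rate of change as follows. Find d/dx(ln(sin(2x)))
Chain rule: d/dx[ln(u)]=u'/u where u=sin(2x)
u'=2cos(2x)

Answer: (2cos(2x))/(sin(2x))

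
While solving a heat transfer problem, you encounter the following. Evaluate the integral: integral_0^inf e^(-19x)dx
integral_0^inf e^(-19x) dx=[-1/19 * e^(-19x)]_0^inf
=0 - (-1/19)=1/19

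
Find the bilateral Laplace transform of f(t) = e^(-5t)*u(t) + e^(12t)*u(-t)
For e^(-5t) * u(t): L = 1/(s+5), Re(s) > -5
For e^(12t) * u(-t): L = -1/(s-12), Re(s) < 12
Combined: F(s) = 1/(s+5)-1/(s-12), -5 < Re(s) < 12

Answer: 1/(s+5)-1/(s-12), ROC: -5 < Re(s) < 12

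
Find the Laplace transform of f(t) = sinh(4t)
L{sinh(at)} = a/(s²-a²)
L{sinh(4t)} = 4/(s²-16)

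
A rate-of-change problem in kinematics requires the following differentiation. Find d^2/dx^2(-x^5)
Apply power rule 2 times:
d^1: -5x^4
d^2: -20x^3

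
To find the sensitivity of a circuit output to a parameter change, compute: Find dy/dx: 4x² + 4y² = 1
Differentiate: 8x+8y·(dy/dx) = 0
dy/dx = -8x/(8y) = -1·(x/y)

Answer: dy/dx = -1·(x/y)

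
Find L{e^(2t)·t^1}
First shifting: L{e^(at)f(t)} = F(s-a)
L{t^1} = 1/s^2
Shift s → s-2: 1/(s-2)^2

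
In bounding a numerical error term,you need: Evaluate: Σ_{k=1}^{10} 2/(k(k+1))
Partial fractions: 2/(k(k + 1)) = 2/k - 2/(k + 1)
Telescoping sum: 2(1 - 1/11) = 2·10/11

Answer: 20/11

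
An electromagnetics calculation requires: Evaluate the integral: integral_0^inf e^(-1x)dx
integral_0^inf e^(-1x) dx = [-1/1*e^(-1x)]_0^inf
= 0 - (-1/1) = 1/1

Answer: 1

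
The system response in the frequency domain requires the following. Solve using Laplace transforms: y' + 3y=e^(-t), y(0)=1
Take L: sY - 1 + 3Y = 1/(s + 1)
Y(s + 3) = 1/(s + 1) + 1
Y = 1/((s + 1)(s + 3)) + 1/(s + 3)
Partial fractions: 1/((s + 1)(s + 3)) = (1/2)/(s + 1) - (1/2)/(s + 3)
So Y = (1/2)/(s + 1) + (1/2)/(s + 3)
Inverse Laplace transform (L^(-1){1/(s + 1)} = e^(-t), L^(-1){1/(s + 3)} = e^(-3t)):

Answer: y(t) = (1/2)·e^(-t) + (1/2)·e^(-3t)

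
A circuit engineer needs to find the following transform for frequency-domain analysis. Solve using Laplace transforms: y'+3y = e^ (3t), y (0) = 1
Take L: sY - 1+3Y=1/(s-3)
Y(s+3)=1/(s-3)+1
Y=1/((s-3)(s+3))+1/(s+3)
Partial fractions: 1/((s-3)(s+3))=(1/6)/(s-3) - (1/6)/(s+3)
So Y=(1/6)/(s-3)+(5/6)/(s+3)
Inverse Laplace transform (L^(-1){1/(s-3)}=e^(3t), L^(-1){1/(s+3)}=e^(-3t)):

Answer: y(t)=(1/6)·e^(3t)+(5/6)·e^(-3t)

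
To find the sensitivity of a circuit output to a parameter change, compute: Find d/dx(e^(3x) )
Chain rule: d/dx[e^u] = e^u · u' where u = 3x
u' = 3

Answer: 3·e^(3x)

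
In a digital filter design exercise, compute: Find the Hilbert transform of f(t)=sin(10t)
The Hilbert transform shifts each frequency component by -pi/2.
H{sin(wt)} = -cos(wt)
With w = 10: H{sin(10t)} = -cos(10t)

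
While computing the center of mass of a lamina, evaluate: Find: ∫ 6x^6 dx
Using power rule: ∫ 6x^6 dx=6/7 x^7 + C=(6/7)x^7 + C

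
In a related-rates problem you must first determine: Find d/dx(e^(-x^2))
Chain rule: d/dx[e^u]=e^u · u' where u=-x^2
u'=-2x

Answer: -2x·e^(-x^2)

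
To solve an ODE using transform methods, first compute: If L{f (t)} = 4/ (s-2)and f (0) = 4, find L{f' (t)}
L{f'(t)}=s·F(s) - f(0)=4s/(s-2)-4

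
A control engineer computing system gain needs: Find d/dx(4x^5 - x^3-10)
Power rule: d/dx(ax^n) = n·a·x^(n-1)
Term by term: 20·x^4 - 3·x^2

Answer: 20x^4 - 3x^2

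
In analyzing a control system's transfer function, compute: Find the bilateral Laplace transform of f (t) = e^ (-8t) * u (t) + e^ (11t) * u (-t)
For e^(-8t)*u(t): L = 1/(s + 8), Re(s) > -8
For e^(11t)*u(-t): L = -1/(s-11), Re(s) < 11
Combined: F(s) = 1/(s + 8) - 1/(s-11), -8 < Re(s) < 11

Answer: 1/(s + 8) - 1/(s-11), ROC: -8 < Re(s) < 11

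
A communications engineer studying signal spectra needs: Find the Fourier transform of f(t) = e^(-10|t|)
Using the standard pair: F{e^(-a|t|)}=2a/(a^2 + omega^2)
With a=10: F(omega)=20/(100 + omega^2)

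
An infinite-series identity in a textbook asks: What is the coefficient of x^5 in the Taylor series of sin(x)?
sin(x)=Σ (-1)^k x^(2k+1)/(2k+1)!
For x^5: (-1)^2/5!=1/120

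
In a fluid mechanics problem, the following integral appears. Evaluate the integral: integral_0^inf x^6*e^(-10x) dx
This is a Gamma integral. Substitute u = 10x (du = 10 dx):
integral_0^inf x^6 * e^(-10x) dx = (1/10^7) integral_0^inf u^6 * e^(-u) du
= Gamma(7)/10^7 = 6!/10^7 = 720/10000000

Answer: 9/125000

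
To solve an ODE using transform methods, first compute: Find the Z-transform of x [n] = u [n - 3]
Using the time-shift property: Z{u[n-3]}=z^(-3) * z/(z-1)
=z^(-2)/(z-1)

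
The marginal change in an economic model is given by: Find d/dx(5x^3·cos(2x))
Product rule: (fg)'=f'g + fg'
f=5x^3, f'=15x^2
g=cos(2x), g'=-2·sin(2x)

Answer: 15x^2·cos(2x) - 10x^3·sin(2x)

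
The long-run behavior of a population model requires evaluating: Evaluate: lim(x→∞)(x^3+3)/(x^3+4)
Divide numerator and denominator by x^3:
lim (1+3/x^3)/(1+4/x^3)=1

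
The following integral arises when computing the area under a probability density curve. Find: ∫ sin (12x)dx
Using substitution u = 12x: ∫ sin(u) du/12 = -cos(u)/12 + C

Answer: (-1/12)cos(12x) + C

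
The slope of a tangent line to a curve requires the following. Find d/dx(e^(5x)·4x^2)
Product rule: (fg)'=f'g + fg'
f=e^(5x), f'=5·e^(5x)
g=4x^2, g'=8x

Answer: 20·e^(5x)·x^2 + 8·e^(5x)·x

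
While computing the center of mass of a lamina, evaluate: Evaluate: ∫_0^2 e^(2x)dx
Antiderivative: (1/2)e^(2x)
Evaluate: (1/2)(e^4-1)

Answer: (e^4-1)/2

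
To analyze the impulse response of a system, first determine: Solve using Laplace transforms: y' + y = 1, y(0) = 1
Take L of both sides: sY(s) - 1 + Y(s) = 1/s
Y(s)(s + 1) = 1/s + 1
Y(s) = 1/(s(s + 1)) + 1/(s + 1)
Partial fractions: 1/(s(s + 1)) = 1/s - 1/(s + 1)
So Y(s) = 1/s
Inverse transform (L^(-1){1/s} = 1, L^(-1){1/(s + 1)} = e^(-t)):

Answer: y(t) = 1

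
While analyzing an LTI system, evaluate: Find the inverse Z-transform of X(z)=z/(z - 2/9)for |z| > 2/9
Standard pair: z/(z-a) <-> a^n * u[n] for causal signals
With a=2/9: x[n]=(2/9)^n * u[n]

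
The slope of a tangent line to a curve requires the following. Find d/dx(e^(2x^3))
Chain rule: d/dx[e^u] = e^u · u' where u = 2x^3
u' = 6x^2

Answer: 6x^2·e^(2x^3)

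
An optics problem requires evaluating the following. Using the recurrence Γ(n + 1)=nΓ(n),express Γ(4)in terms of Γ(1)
Γ(4)=3Γ(3)=3·2Γ(2)=...=3!·Γ(1)=6·Γ(1)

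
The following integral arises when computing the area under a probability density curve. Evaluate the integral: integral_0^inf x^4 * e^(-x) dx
This is a Gamma integral. Substitute u = 1x:
integral_0^inf x^4 * e^(-x) dx = (1/1^5) integral_0^inf u^4 * e^(-u) du
= Gamma(5)/1^5 = 4!/1^5 = 24/1

Answer: 24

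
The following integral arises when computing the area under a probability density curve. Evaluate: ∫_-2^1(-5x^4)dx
Step 1: Find antiderivative F(x)=-x^5
Step 2: F(1) - F(-2)=-1 - (32)=-33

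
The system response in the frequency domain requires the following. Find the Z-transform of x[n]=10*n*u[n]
Z{n*u[n]} = z/(z-1)^2
By linearity: Z{10*n*u[n]} = 10z/(z-1)^2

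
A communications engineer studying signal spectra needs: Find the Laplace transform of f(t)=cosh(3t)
L{cosh(at)}=s/(s²-a²)
L{cosh(3t)}=s/(s²-9)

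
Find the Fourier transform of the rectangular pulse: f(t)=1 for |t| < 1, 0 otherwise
F(omega) = integral from -1 to 1 of e^(-j * omega * t) dt
= 2 * sin(1 * omega)/omega = 2 * sinc(1 * omega/pi)

Answer: 2 * sin(1 * omega)/omega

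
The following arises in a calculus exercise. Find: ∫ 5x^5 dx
Using power rule: ∫ 5x^5 dx = 5/6 x^6+C = (5/6)x^6+C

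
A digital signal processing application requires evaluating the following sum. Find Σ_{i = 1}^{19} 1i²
=1·n(n+1)(2n+1)/6=1·19·20·39/6=2470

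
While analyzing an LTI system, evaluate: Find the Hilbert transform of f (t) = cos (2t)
The Hilbert transform shifts each frequency component by -pi/2.
H{cos(wt)} = sin(wt)
With w = 2: H{cos(2t)} = sin(2t)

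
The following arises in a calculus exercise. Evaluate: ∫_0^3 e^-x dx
Antiderivative: -e^-x
Evaluate: -(e^-3-1)

Answer: (e^-3-1)/(-1)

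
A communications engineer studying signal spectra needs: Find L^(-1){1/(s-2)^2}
L^(-1){1/(s-a)^n}=t^(n-1)·e^(at)/(n-1)!
Here a=2, n=2: t^1·e^(2t)/1

Answer: t·e^(2t)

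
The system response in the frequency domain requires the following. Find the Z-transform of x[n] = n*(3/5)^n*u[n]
Using the property Z{n*a^n*u[n]}=az/(z-a)^2
With a=3/5: X(z)=(3/5)z/(z - 3/5)^2, |z| > 3/5

Answer: (3/5)z/(z - 3/5)^2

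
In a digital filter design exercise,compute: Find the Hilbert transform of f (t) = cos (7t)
The Hilbert transform shifts each frequency component by -pi/2.
H{cos(wt)} = sin(wt)
With w = 7: H{cos(7t)} = sin(7t)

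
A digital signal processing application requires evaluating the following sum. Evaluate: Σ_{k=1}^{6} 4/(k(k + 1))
Partial fractions: 4/(k(k+1)) = 4/k - 4/(k+1)
Telescoping sum: 4(1-1/7) = 4·6/7

Answer: 24/7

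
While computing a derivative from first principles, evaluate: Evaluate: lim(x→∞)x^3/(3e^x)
Apply L'Hôpital 3 times (∞/∞ each time):
Eventually get 3!/(3e^x) → 0

Answer: 0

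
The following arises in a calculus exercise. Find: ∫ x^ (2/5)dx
Power rule: ∫ x^(2/5) dx = x^(7/5)/(7/5) + C

Answer: (5/7)·x^(7/5) + C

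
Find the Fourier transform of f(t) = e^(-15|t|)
Using the standard pair: F{e^(-a|t|)}=2a/(a^2+omega^2)
With a=15: F(omega)=30/(225+omega^2)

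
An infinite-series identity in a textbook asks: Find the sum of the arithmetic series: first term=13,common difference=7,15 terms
Last term: a_n = 13 + (15 - 1)·7 = 111
Sum = n(a_1 + a_n)/2 = 15(13 + 111)/2 = 930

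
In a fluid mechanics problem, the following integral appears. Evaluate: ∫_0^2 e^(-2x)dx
Antiderivative: (1/(-2))e^(-2x)
Evaluate: (1/(-2))(e^-4 - 1)

Answer: (e^-4 - 1)/(-2)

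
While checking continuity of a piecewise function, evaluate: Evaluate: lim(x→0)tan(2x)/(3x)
tan(u) ≈ u for small u:
tan(2x)/(3x) ≈ 2x/(3x)=2/3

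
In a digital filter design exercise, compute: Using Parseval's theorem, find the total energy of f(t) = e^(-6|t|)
Parseval's theorem: E = integral |f(t)|^2 dt = (1/2pi) integral |F(omega)|^2 domega
E = integral_{-inf}^{inf} e^(-12|t|) dt = 2 * integral_0^inf e^(-12t) dt = 2/(2 * 6) = 1/6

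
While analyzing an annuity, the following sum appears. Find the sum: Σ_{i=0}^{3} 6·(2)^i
Geometric series: S = a(1 - r^n)/(1 - r)
a = 6, r = 2, n = 4
S = 6(1 - 16)/-1 = 90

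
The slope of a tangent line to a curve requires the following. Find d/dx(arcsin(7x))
d/dx[arcsin(u)]=u'/√(1-u²), u=7x, u'=7

Answer: 7/√(1 - 49x²)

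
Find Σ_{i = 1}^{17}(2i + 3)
=2·Σ i+3·17=2·153+51=357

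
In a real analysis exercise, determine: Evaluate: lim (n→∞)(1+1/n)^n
This is the definition of e^1: lim(1+1/n)^n = e^1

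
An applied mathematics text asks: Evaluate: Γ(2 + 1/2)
Γ(n+1/2) = (2n)!√π/(4^n·n!)
= 24√π/(16·2) = (3/4)·√π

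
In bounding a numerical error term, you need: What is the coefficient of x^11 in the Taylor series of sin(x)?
sin(x)=Σ (-1)^k x^(2k+1)/(2k+1)!
For x^11: (-1)^5/11!=-1/39916800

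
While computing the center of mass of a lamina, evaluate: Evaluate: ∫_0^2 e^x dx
Antiderivative: e^x
Evaluate: (e^2 - 1)

Answer: e^2 - 1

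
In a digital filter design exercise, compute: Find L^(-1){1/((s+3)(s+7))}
Partial fractions: 1/((s + 3)(s + 7))=A/(s + 3) + B/(s + 7)
Cover-up: A=1/(s + 7)|_{s=-3}=1/4; B=1/(s + 3)|_{s=-7}=-1/4
L^(-1)=(1/4)e^(-3t) - (1/4)e^(-7t)

Answer: (1/4)(e^(-3t) - e^(-7t))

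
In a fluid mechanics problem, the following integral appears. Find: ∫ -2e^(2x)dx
Since d/dx[e^(2x)]=2e^(2x), we get -1 e^(2x)+C

Answer: -e^(2x)+C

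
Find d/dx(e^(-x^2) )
Chain rule: d/dx[e^u] = e^u · u' where u = -x^2
u' = -2x

Answer: -2x·e^(-x^2)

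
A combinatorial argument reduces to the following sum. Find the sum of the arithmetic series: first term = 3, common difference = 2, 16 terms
Last term: a_n = 3 + (16 - 1)·2 = 33
Sum = n(a_1 + a_n)/2 = 16(3 + 33)/2 = 288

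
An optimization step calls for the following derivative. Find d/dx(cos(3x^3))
Chain rule: d/dx[cos(u)]=-sin(u)·u' where u=3x^3
u'=9x^2

Answer: -9x^2·sin(3x^3)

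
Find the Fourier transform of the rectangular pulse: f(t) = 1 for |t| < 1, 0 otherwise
F(omega) = integral from -1 to 1 of e^(-j * omega * t) dt
= 2 * sin(1 * omega)/omega = 2 * sinc(1 * omega/pi)

Answer: 2 * sin(1 * omega)/omega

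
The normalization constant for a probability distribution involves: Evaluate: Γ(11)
Γ(n) = (n-1)! for positive integers
Γ(11) = 10! = 3628800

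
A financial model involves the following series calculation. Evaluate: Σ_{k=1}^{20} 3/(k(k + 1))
Partial fractions: 3/(k(k+1))=3/k - 3/(k+1)
Telescoping sum: 3(1-1/21)=3·20/21

Answer: 20/7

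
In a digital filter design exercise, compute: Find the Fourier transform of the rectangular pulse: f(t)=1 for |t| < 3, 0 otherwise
F(omega) = integral from -3 to 3 of e^(-j * omega * t) dt
= 2 * sin(3 * omega)/omega = 6 * sinc(3 * omega/pi)

Answer: 2 * sin(3 * omega)/omega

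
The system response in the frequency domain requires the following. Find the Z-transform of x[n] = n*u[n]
Standard pair: Z{n*u[n]}=z/(z-1)^2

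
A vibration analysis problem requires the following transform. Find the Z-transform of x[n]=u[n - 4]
Using the time-shift property: Z{u[n-4]}=z^(-4)*z/(z-1)
=z^(-3)/(z-1)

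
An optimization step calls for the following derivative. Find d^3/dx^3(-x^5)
Apply power rule 3 times:
d^1: -5x^4
d^2: -20x^3
d^3: -60x^2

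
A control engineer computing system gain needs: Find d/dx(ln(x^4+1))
Chain rule: d/dx[ln(u)]=u'/u where u=x^4 + 1
u'=4x^3

Answer: (4x^3)/(x^4 + 1)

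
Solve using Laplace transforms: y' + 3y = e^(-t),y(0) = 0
Take L: sY - 0+3Y=1/(s+1)
Y(s+3)=1/(s+1)+0
Y=1/((s+1)(s+3))+0/(s+3)
Partial fractions: 1/((s+1)(s+3))=(1/2)/(s+1) - (1/2)/(s+3)
So Y=(1/2)/(s+1) - (1/2)/(s+3)
Inverse Laplace transform (L^(-1){1/(s+1)}=e^(-t), L^(-1){1/(s+3)}=e^(-3t)):

Answer: y(t)=(1/2)·e^(-t) - (1/2)·e^(-3t)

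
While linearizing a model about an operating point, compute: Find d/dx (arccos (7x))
d/dx[arccos(u)] = -u'/√(1-u²), u = 7x, u' = 7

Answer: -7/√(1 - 49x²)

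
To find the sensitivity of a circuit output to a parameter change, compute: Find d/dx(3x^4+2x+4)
Power rule: d/dx(ax^n) = n·a·x^(n-1)
Term by term: 12·x^3+2

Answer: 12x^3+2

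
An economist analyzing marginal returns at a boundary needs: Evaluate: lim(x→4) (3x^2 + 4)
Polynomial is continuous, so substitute x=4:
3·4^2+4=52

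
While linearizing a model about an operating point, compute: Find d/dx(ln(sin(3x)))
Chain rule: d/dx[ln(u)] = u'/u where u = sin(3x)
u' = 3cos(3x)

Answer: (3cos(3x))/(sin(3x))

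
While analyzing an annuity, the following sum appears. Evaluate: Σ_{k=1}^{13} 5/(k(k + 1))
Partial fractions: 5/(k(k+1)) = 5/k - 5/(k+1)
Telescoping sum: 5(1-1/14) = 5·13/14

Answer: 65/14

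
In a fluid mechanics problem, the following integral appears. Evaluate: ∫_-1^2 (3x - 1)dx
Step 1: Find antiderivative F(x)=(3/2)x^2 - x
Step 2: F(2) - F(-1)=4 - (5/2)=3/2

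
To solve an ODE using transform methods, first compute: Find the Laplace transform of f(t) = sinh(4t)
L{sinh(at)} = a/(s²-a²)
L{sinh(4t)} = 4/(s²-16)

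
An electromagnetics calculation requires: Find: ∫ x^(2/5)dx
Power rule: ∫ x^(2/5) dx=x^(7/5)/(7/5)+C

Answer: (5/7)·x^(7/5)+C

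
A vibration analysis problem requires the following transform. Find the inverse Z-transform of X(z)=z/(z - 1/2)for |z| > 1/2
Standard pair: z/(z-a) <-> a^n*u[n] for causal signals
With a=1/2: x[n]=(1/2)^n*u[n]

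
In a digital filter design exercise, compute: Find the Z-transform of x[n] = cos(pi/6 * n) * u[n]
Z{cos(w0 * n) * u[n]} = z(z - cos(w0))/(z^2 - 2z * cos(w0) + 1)
With w0 = pi/6: X(z) = z(z - cos(pi/6))/(z^2 - 2z * cos(pi/6) + 1)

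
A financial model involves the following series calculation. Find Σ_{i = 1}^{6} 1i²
= 1·n(n + 1)(2n + 1)/6 = 1·6·7·13/6 = 91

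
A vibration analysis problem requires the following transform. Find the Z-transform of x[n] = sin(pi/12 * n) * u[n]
Z{sin(w0 * n) * u[n]} = z * sin(w0)/(z^2 - 2z * cos(w0) + 1)
With w0 = pi/12: X(z) = z * sin(pi/12)/(z^2 - 2z * cos(pi/12) + 1)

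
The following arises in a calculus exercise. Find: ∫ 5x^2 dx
Using power rule: ∫ 5x^2 dx=5/3 x^3 + C=(5/3)x^3 + C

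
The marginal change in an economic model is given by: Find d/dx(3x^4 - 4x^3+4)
Power rule: d/dx(ax^n) = n·a·x^(n-1)
Term by term: 12·x^3-12·x^2

Answer: 12x^3-12x^2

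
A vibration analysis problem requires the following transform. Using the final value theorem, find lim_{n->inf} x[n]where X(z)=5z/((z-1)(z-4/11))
Final value theorem: lim x[n] = lim_{z->1} (z-1)*X(z)
(z-1)*X(z) = 5z/(z-4/11)
As z->1: 5/(1-4/11) = 5/(7/11) = 55/7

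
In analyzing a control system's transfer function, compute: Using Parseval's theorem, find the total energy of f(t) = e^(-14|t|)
Parseval's theorem: E=integral |f(t)|^2 dt=(1/2pi) integral |F(omega)|^2 domega
E=integral_{-inf}^{inf} e^(-28|t|) dt=2*integral_0^inf e^(-28t) dt=2/(2*14)=1/14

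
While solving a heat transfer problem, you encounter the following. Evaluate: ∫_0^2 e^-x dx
Antiderivative: -e^-x
Evaluate: -(e^-2-1)

Answer: (e^-2-1)/(-1)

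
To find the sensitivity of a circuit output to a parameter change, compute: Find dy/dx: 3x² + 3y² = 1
Differentiate: 6x+6y·(dy/dx)=0
dy/dx=-6x/(6y)=-1·(x/y)

Answer: dy/dx=-1·(x/y)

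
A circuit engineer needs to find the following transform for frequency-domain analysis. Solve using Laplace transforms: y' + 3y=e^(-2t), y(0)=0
Take L: sY - 0+3Y=1/(s+2)
Y(s+3)=1/(s+2)+0
Y=1/((s+2)(s+3))+0/(s+3)
Partial fractions: 1/((s+2)(s+3))=1/(s+2)-1/(s+3)
So Y=1/(s+2)-1/(s+3)
Inverse Laplace transform (L^(-1){1/(s+2)}=e^(-2t), L^(-1){1/(s+3)}=e^(-3t)):

Answer: y(t)=1·e^(-2t) - e^(-3t)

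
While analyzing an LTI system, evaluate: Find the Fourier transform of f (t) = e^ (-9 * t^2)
The Fourier transform of a Gaussian e^(-a * t^2) is sqrt(pi/a) * e^(-omega^2/(4a)).
With a=9: F(omega)=sqrt(pi)/3 * e^(-omega^2/36)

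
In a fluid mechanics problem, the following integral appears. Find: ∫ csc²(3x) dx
Since d/dx[-cot(3x)] = 3csc²(3x), integral = -cot(3x)/3 + C

Answer: (-1/3)cot(3x) + C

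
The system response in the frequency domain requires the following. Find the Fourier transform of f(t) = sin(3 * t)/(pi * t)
sin(W*t)/(pi*t) = (W/pi)*sinc(W*t/pi) is the impulse response of the ideal low-pass filter with cutoff W (here W = 3).
Its Fourier transform is a rectangular function:
F(omega) = 1 for |omega| < 3, 0 otherwise

Answer: rect(omega/6) [i.e., 1 for |omega| < 3, 0 otherwise]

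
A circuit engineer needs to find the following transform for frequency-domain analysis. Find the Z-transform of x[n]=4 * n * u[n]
Z{n*u[n]} = z/(z-1)^2
By linearity: Z{4*n*u[n]} = 4z/(z-1)^2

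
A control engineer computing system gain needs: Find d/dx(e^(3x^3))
Chain rule: d/dx[e^u]=e^u · u' where u=3x^3
u'=9x^2

Answer: 9x^2·e^(3x^3)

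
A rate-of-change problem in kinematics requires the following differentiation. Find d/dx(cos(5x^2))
Chain rule: d/dx[cos(u)] = -sin(u)·u' where u = 5x^2
u' = 10x

Answer: -10x·sin(5x^2)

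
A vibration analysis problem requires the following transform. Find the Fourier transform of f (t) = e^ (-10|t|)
Using the standard pair: F{e^(-a|t|)} = 2a/(a^2 + omega^2)
With a = 10: F(omega) = 20/(100 + omega^2)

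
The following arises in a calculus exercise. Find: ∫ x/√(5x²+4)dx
Let u=5x²+4, du=10x dx
∫ (1/10)·u^(-1/2) du=√u/5+C

Answer: √(5x²+4)/5+C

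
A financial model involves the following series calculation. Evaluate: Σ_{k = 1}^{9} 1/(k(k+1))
Partial fractions: 1/(k(k + 1))=1/k - 1/(k + 1)
Telescoping sum: 1(1 - 1/10)=1·9/10

Answer: 9/10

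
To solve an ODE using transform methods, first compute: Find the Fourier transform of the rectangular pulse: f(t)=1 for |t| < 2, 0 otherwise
F(omega) = integral from -2 to 2 of e^(-j * omega * t) dt
= 2 * sin(2 * omega)/omega = 4 * sinc(2 * omega/pi)

Answer: 2 * sin(2 * omega)/omega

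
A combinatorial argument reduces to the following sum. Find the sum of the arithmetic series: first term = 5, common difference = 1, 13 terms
Last term: a_n=5+(13-1)·1=17
Sum=n(a_1+a_n)/2=13(5+17)/2=143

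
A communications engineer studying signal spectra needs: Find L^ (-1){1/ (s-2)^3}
L^(-1){1/(s-a)^n} = t^(n-1)·e^(at)/(n-1)!
Here a = 2, n = 3: t^2·e^(2t)/2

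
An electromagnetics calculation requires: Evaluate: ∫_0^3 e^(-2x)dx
Antiderivative: (1/(-2))e^(-2x)
Evaluate: (1/(-2))(e^-6 - 1)

Answer: (e^-6 - 1)/(-2)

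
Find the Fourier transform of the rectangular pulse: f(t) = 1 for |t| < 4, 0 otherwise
F(omega) = integral from -4 to 4 of e^(-j*omega*t) dt
= 2*sin(4*omega)/omega = 8*sinc(4*omega/pi)

Answer: 2*sin(4*omega)/omega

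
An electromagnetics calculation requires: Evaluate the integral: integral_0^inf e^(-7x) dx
integral_0^inf e^(-7x) dx=[-1/7*e^(-7x)]_0^inf
=0 - (-1/7)=1/7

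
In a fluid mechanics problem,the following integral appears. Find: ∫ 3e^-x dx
Since d/dx[e^-x]=- e^-x, we get -3e^-x + C

Answer: -3e^-x + C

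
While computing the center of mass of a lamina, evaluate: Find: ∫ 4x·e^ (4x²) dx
Let u = 4x², du = 8x dx
∫ (1/2)e^u du = e^u/2 + C

Answer: e^(4x²)/2 + C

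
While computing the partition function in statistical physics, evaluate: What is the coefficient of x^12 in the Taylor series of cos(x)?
cos(x)=Σ (-1)^k x^(2k)/(2k)!
For x^12: (-1)^6/12!=1/479001600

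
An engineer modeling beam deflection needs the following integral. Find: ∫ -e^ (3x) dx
Since d/dx[e^(3x)]=3e^(3x), we get -1/3 e^(3x) + C

Answer: (-1/3)e^(3x) + C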